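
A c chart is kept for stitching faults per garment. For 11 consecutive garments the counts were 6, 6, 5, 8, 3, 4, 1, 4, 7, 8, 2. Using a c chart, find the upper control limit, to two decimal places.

c̄ = (6 + 6 + 5 + 8 + 3 + 4 + 1 + 4 + 7 + 8 + 2) / 11 = 54 / 11 = 4.9091
UCL = c̄ + 3√c̄ = 4.9091 + 3 × √4.9091 = 4.9091 + 3 × 2.2156 = 11.5560

11.56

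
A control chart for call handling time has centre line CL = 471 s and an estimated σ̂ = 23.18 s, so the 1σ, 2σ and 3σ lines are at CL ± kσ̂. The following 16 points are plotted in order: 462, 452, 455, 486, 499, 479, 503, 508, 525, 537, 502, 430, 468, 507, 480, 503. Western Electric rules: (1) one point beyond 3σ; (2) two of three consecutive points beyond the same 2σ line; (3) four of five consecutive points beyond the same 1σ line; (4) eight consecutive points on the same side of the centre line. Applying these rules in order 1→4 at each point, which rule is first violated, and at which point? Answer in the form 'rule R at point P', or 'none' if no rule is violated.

Zone of each point (C = within 1σ̂, B = 1σ̂–2σ̂, A = 2σ̂–3σ̂, * = beyond 3σ̂; sign = side of CL): 1:-C, 2:-C, 3:-C, 4:+C, 5:+B, 6:+C, 7:+B, 8:+B, 9:+A, 10:+A, 11:+B, 12:-B, 13:-C, 14:+B, 15:+C, 16:+B
Rule 3 (four of five consecutive points beyond the same 1σ limit) is satisfied at point 9.

rule 3 at point 9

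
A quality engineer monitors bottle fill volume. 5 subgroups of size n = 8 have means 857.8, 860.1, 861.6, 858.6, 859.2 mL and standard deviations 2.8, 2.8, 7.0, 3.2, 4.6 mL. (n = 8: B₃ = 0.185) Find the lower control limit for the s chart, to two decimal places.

s̄ = (2.8 + 2.8 + 7.0 + 3.2 + 4.6) / 5 = 4.0800
LCL_s = B₃·s̄ = 0.185 × 4.0800 = 0.7548

0.75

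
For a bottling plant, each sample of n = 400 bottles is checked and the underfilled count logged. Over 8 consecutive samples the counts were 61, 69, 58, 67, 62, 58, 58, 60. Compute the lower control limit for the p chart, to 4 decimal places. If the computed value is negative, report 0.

0.0999

p̄ = Σdᵢ / (k·n) = 493 / (8 × 400) = 0.15406
LCL = p̄ − 3·√(p̄(1−p̄)/n) = 0.15406 − 3 × 0.01805 = 0.09991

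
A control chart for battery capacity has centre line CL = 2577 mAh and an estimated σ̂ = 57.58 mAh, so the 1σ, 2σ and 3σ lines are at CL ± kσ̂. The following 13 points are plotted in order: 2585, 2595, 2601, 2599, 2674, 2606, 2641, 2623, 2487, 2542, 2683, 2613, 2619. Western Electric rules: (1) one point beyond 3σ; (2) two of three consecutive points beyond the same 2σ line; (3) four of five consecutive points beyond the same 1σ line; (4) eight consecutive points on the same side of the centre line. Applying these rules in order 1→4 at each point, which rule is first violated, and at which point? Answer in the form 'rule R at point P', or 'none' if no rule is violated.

rule 4 at point 8

Zone of each point (C = within 1σ̂, B = 1σ̂–2σ̂, A = 2σ̂–3σ̂, * = beyond 3σ̂; sign = side of CL): 1:+C, 2:+C, 3:+C, 4:+C, 5:+B, 6:+C, 7:+B, 8:+C, 9:-B, 10:-C, 11:+B, 12:+C, 13:+C
Rule 4 (eight consecutive points on the same side of the centre line) is satisfied at point 8.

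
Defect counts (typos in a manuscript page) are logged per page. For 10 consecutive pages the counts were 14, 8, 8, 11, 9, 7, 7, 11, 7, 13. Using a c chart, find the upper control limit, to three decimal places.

18.747

c̄ = (14 + 8 + 8 + 11 + 9 + 7 + 7 + 11 + 7 + 13) / 10 = 95 / 10 = 9.5000
UCL = c̄ + 3√c̄ = 9.5000 + 3 × √9.5000 = 9.5000 + 3 × 3.0822 = 18.7466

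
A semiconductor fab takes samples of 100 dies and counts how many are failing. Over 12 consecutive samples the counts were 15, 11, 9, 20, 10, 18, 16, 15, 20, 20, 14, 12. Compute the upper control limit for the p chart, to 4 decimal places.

0.2571

p̄ = Σdᵢ / (k·n) = 180 / (12 × 100) = 0.15000
UCL = p̄ + 3·√(p̄(1−p̄)/n) = 0.15000 + 3 × √(0.15000×0.85000/100) = 0.15000 + 3 × 0.03571 = 0.25712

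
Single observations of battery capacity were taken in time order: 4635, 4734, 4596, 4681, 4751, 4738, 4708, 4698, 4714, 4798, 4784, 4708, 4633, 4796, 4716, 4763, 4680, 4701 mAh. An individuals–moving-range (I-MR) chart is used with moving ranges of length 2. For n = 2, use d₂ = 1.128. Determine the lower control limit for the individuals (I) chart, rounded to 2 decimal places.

X̄ = (4635 + 4734 + 4596 + 4681 + 4751 + 4738 + 4708 + 4698 + 4714 + 4798 + 4784 + 4708 + 4633 + 4796 + 4716 + 4763 + 4680 + 4701) / 18 = 4713.0000
Moving ranges: 99, 138, 85, 70, 13, 30, 10, 16, 84, 14, 76, 75, 163, 80, 47, 83, 21; M̄R̄ = 1104.0000 / 17 = 64.9412
LCL = X̄ − 3·M̄R̄/d₂ = 4713.0000 − 3 × 64.9412 / 1.128 = 4540.2841

4540.28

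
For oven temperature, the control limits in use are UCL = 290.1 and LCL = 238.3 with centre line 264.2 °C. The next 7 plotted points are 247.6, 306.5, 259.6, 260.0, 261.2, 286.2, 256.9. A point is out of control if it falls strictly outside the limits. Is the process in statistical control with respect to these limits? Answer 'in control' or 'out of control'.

Compare each point to [238.3, 290.1]: sample 2 = 306.5 > UCL.

out of control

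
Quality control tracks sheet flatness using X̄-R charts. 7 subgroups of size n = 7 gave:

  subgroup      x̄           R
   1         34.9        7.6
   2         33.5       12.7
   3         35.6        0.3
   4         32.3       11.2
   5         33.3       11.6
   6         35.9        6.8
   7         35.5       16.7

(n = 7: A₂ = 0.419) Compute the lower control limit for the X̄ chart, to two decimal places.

X̄̄ = (34.9 + 33.5 + 35.6 + 32.3 + 33.3 + 35.9 + 35.5) / 7 = 241.0000 / 7 = 34.4286
R̄ = (7.6 + 12.7 + 0.3 + 11.2 + 11.6 + 6.8 + 16.7) / 7 = 66.9000 / 7 = 9.5571
LCL = X̄̄ − A₂·R̄ = 34.4286 − 0.419 × 9.5571 = 30.4241

30.42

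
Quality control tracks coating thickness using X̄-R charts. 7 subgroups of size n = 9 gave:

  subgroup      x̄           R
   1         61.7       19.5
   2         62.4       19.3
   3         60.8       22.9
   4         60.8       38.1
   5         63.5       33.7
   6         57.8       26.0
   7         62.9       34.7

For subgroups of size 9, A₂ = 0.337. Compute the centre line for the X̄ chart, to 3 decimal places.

61.414

X̄̄ = (61.7 + 62.4 + 60.8 + 60.8 + 63.5 + 57.8 + 62.9) / 7 = 429.9000 / 7 = 61.4143
CL = X̄̄ = 61.4143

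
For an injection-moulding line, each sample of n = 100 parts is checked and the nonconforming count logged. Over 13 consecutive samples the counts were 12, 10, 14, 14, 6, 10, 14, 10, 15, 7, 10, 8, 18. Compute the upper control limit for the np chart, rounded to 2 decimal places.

p̄ = Σdᵢ / (k·n) = 148 / (13 × 100) = 0.11385
UCL = np̄ + 3·√(np̄(1−p̄)) = 11.3846 + 3 × √(11.3846×0.88615) = 11.3846 + 3 × 3.1762 = 20.9133

20.91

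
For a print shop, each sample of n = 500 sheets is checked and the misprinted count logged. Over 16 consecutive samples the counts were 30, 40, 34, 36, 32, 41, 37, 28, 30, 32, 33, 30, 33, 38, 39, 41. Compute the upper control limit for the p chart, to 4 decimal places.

p̄ = Σdᵢ / (k·n) = 554 / (16 × 500) = 0.06925
UCL = p̄ + 3·√(p̄(1−p̄)/n) = 0.06925 + 3 × √(0.06925×0.93075/500) = 0.06925 + 3 × 0.01135 = 0.10331

0.1033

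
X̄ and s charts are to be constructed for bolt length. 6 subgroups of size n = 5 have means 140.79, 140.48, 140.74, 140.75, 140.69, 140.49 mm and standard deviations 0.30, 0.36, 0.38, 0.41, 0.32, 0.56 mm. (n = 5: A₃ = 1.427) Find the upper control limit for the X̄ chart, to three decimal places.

141.211

X̄̄ = (140.79 + 140.48 + 140.74 + 140.75 + 140.69 + 140.49) / 6 = 140.6567
s̄ = (0.30 + 0.36 + 0.38 + 0.41 + 0.32 + 0.56) / 6 = 0.3883
UCL = X̄̄ + A₃·s̄ = 140.6567 + 1.427 × 0.3883 = 141.2108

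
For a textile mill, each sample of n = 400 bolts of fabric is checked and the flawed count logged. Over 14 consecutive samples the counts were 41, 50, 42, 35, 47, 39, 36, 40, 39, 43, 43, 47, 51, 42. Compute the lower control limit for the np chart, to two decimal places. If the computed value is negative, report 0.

p̄ = Σdᵢ / (k·n) = 595 / (14 × 400) = 0.10625
LCL = np̄ − 3·√(np̄(1−p̄)) = 42.5000 − 3 × 6.1631 = 24.0106

24.01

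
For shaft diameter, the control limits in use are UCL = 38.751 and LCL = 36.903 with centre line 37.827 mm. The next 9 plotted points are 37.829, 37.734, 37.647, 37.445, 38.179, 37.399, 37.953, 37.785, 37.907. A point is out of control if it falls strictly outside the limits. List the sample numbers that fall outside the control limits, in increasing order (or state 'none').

none

All 9 points lie within [36.903, 38.751].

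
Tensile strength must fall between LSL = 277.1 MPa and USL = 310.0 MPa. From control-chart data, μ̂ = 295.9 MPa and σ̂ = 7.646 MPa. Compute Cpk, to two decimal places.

0.61

Cpu = (USL − μ̂) / (3σ̂) = (310.0 − 295.9) / (3 × 7.646) = 0.6147; Cpl = (μ̂ − LSL) / (3σ̂) = (295.9 − 277.1) / (3 × 7.646) = 0.8196; Cpk = min(Cpu, Cpl) = 0.6147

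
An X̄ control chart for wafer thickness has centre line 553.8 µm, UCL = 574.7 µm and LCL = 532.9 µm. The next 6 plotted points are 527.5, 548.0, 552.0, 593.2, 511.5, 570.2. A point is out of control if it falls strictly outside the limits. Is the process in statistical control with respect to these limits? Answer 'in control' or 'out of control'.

out of control

Compare each point to [532.9, 574.7]: sample 1 = 527.5 < LCL; sample 4 = 593.2 > UCL; sample 5 = 511.5 < LCL.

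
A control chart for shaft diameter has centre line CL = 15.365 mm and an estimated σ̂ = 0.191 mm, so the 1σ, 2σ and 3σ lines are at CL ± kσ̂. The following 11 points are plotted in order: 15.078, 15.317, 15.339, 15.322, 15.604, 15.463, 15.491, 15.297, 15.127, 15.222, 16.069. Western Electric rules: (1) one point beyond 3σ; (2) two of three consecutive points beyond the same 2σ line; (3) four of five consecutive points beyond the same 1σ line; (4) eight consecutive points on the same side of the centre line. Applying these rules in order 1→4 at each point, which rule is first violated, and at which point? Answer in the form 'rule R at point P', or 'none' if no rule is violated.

Zone of each point (C = within 1σ̂, B = 1σ̂–2σ̂, A = 2σ̂–3σ̂, * = beyond 3σ̂; sign = side of CL): 1:-B, 2:-C, 3:-C, 4:-C, 5:+B, 6:+C, 7:+C, 8:-C, 9:-B, 10:-C, 11:+*
Rule 1 (one point beyond the 3σ limits) is satisfied at point 11.

rule 1 at point 11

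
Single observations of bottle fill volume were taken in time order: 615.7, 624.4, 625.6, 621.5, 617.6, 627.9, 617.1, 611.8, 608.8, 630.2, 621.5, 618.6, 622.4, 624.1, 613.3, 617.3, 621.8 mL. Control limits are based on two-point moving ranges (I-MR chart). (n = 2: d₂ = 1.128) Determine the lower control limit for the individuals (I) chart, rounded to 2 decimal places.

X̄ = (615.7 + 624.4 + 625.6 + 621.5 + 617.6 + 627.9 + 617.1 + 611.8 + 608.8 + 630.2 + 621.5 + 618.6 + 622.4 + 624.1 + 613.3 + 617.3 + 621.8) / 17 = 619.9765
Moving ranges: 8.7, 1.2, 4.1, 3.9, 10.3, 10.8, 5.3, 3.0, 21.4, 8.7, 2.9, 3.8, 1.7, 10.8, 4.0, 4.5; M̄R̄ = 105.1000 / 16 = 6.5687
LCL = X̄ − 3·M̄R̄/d₂ = 619.9765 − 3 × 6.5687 / 1.128 = 602.5064

602.51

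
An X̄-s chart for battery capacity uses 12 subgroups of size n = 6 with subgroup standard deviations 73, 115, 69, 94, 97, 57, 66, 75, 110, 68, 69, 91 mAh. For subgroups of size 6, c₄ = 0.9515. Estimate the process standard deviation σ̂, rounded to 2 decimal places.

s̄ = (73 + 115 + 69 + 94 + 97 + 57 + 66 + 75 + 110 + 68 + 69 + 91) / 12 = 82.0000
σ̂ = s̄ / c₄ = 82.0000 / 0.9515 = 86.1797

86.18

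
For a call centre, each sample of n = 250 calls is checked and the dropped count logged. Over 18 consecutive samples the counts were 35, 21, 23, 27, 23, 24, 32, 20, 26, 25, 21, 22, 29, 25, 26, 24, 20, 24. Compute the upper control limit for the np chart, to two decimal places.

p̄ = Σdᵢ / (k·n) = 447 / (18 × 250) = 0.09933
UCL = np̄ + 3·√(np̄(1−p̄)) = 24.8333 + 3 × √(24.8333×0.90067) = 24.8333 + 3 × 4.7293 = 39.0213

39.02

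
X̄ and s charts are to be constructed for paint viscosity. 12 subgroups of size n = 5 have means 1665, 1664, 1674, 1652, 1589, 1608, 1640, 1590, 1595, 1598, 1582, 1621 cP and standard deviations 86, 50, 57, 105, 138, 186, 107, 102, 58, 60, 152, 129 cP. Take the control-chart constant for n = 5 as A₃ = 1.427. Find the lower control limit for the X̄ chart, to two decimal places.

1476.90

X̄̄ = (1665 + 1664 + 1674 + 1652 + 1589 + 1608 + 1640 + 1590 + 1595 + 1598 + 1582 + 1621) / 12 = 1623.1667
s̄ = (86 + 50 + 57 + 105 + 138 + 186 + 107 + 102 + 58 + 60 + 152 + 129) / 12 = 102.5000
LCL = X̄̄ − A₃·s̄ = 1623.1667 − 1.427 × 102.5000 = 1476.8992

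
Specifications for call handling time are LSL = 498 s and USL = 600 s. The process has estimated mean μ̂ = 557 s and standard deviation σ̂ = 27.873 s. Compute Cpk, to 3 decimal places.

Cpu = (USL − μ̂) / (3σ̂) = (600 − 557) / (3 × 27.873) = 0.5142; Cpl = (μ̂ − LSL) / (3σ̂) = (557 − 498) / (3 × 27.873) = 0.7056; Cpk = min(Cpu, Cpl) = 0.5142

0.514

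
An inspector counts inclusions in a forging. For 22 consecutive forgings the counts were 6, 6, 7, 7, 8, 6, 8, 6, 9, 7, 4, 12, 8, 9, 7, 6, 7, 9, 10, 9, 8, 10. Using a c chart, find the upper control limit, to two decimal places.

c̄ = (6 + 6 + 7 + 7 + 8 + 6 + 8 + 6 + 9 + 7 + 4 + 12 + 8 + 9 + 7 + 6 + 7 + 9 + 10 + 9 + 8 + 10) / 22 = 169 / 22 = 7.6818
UCL = c̄ + 3√c̄ = 7.6818 + 3 × √7.6818 = 7.6818 + 3 × 2.7716 = 15.9966

16.00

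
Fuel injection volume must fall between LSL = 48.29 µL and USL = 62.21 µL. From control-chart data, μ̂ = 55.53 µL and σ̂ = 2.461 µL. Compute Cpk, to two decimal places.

Cpu = (USL − μ̂) / (3σ̂) = (62.21 − 55.53) / (3 × 2.461) = 0.9048; Cpl = (μ̂ − LSL) / (3σ̂) = (55.53 − 48.29) / (3 × 2.461) = 0.9806; Cpk = min(Cpu, Cpl) = 0.9048

0.90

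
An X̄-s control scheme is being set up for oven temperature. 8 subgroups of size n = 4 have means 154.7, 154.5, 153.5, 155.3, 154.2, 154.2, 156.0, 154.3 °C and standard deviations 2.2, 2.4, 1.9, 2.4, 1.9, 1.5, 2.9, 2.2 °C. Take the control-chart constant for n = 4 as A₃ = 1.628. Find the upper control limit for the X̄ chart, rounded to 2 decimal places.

158.13

X̄̄ = (154.7 + 154.5 + 153.5 + 155.3 + 154.2 + 154.2 + 156.0 + 154.3) / 8 = 154.5875
s̄ = (2.2 + 2.4 + 1.9 + 2.4 + 1.9 + 1.5 + 2.9 + 2.2) / 8 = 2.1750
UCL = X̄̄ + A₃·s̄ = 154.5875 + 1.628 × 2.1750 = 158.1284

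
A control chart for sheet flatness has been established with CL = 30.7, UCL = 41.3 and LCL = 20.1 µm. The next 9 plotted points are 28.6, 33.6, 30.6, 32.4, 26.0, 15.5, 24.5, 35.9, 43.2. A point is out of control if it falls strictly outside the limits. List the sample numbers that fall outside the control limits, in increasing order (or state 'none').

Compare each point to [20.1, 41.3]: sample 6 = 15.5 < LCL; sample 9 = 43.2 > UCL.

6, 9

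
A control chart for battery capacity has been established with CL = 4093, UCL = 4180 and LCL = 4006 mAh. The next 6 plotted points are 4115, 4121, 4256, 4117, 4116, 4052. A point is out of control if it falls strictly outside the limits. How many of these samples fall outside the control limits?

Compare each point to [4006, 4180]: sample 3 = 4256 > UCL.

1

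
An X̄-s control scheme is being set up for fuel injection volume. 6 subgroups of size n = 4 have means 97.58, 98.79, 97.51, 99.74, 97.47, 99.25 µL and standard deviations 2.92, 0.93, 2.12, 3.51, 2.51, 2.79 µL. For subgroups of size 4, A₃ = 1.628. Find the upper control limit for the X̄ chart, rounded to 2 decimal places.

X̄̄ = (97.58 + 98.79 + 97.51 + 99.74 + 97.47 + 99.25) / 6 = 98.3900
s̄ = (2.92 + 0.93 + 2.12 + 3.51 + 2.51 + 2.79) / 6 = 2.4633
UCL = X̄̄ + A₃·s̄ = 98.3900 + 1.628 × 2.4633 = 102.4003

102.40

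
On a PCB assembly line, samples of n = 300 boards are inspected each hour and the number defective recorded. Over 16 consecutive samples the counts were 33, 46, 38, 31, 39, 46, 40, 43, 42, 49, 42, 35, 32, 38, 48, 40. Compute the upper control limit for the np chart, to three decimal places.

p̄ = Σdᵢ / (k·n) = 642 / (16 × 300) = 0.13375
UCL = np̄ + 3·√(np̄(1−p̄)) = 40.1250 + 3 × √(40.1250×0.86625) = 40.1250 + 3 × 5.8956 = 57.8118

57.812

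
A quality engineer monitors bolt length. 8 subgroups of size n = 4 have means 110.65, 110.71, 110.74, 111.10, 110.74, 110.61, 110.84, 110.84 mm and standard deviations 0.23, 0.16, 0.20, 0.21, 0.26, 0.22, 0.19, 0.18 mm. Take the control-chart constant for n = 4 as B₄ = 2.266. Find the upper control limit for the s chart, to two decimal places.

0.47

s̄ = (0.23 + 0.16 + 0.20 + 0.21 + 0.26 + 0.22 + 0.19 + 0.18) / 8 = 0.2062
UCL_s = B₄·s̄ = 2.266 × 0.2062 = 0.4674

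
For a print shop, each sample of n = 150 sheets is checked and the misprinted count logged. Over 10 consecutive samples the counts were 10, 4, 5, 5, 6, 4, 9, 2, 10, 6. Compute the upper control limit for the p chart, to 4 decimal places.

p̄ = Σdᵢ / (k·n) = 61 / (10 × 150) = 0.04067
UCL = p̄ + 3·√(p̄(1−p̄)/n) = 0.04067 + 3 × √(0.04067×0.95933/150) = 0.04067 + 3 × 0.01613 = 0.08905

0.0890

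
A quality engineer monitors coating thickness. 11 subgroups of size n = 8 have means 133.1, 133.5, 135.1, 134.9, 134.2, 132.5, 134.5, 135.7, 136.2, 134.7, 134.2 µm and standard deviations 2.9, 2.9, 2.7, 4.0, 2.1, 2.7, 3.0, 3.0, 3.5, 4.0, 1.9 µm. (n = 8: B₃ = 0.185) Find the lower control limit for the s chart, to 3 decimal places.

0.550

s̄ = (2.9 + 2.9 + 2.7 + 4.0 + 2.1 + 2.7 + 3.0 + 3.0 + 3.5 + 4.0 + 1.9) / 11 = 2.9727
LCL_s = B₃·s̄ = 0.185 × 2.9727 = 0.5500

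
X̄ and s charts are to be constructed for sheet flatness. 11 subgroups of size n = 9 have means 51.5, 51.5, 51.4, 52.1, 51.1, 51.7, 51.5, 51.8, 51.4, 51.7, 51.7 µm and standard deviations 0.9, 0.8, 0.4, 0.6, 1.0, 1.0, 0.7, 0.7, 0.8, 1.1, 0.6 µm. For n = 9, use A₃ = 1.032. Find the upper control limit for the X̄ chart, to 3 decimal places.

X̄̄ = (51.5 + 51.5 + 51.4 + 52.1 + 51.1 + 51.7 + 51.5 + 51.8 + 51.4 + 51.7 + 51.7) / 11 = 51.5818
s̄ = (0.9 + 0.8 + 0.4 + 0.6 + 1.0 + 1.0 + 0.7 + 0.7 + 0.8 + 1.1 + 0.6) / 11 = 0.7818
UCL = X̄̄ + A₃·s̄ = 51.5818 + 1.032 × 0.7818 = 52.3887

52.389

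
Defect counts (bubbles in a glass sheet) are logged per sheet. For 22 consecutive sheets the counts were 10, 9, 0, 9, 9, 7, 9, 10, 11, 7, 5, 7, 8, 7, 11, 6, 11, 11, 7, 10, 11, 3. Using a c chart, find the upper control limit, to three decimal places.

c̄ = (10 + 9 + 0 + 9 + 9 + 7 + 9 + 10 + 11 + 7 + 5 + 7 + 8 + 7 + 11 + 6 + 11 + 11 + 7 + 10 + 11 + 3) / 22 = 178 / 22 = 8.0909
UCL = c̄ + 3√c̄ = 8.0909 + 3 × √8.0909 = 8.0909 + 3 × 2.8445 = 16.6243

16.624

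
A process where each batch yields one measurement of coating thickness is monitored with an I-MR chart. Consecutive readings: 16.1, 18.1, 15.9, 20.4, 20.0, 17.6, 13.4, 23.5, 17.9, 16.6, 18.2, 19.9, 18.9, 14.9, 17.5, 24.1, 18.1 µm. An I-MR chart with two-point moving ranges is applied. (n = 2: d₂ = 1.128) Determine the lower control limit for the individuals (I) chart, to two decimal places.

X̄ = (16.1 + 18.1 + 15.9 + 20.4 + 20.0 + 17.6 + 13.4 + 23.5 + 17.9 + 16.6 + 18.2 + 19.9 + 18.9 + 14.9 + 17.5 + 24.1 + 18.1) / 17 = 18.3000
Moving ranges: 2.0, 2.2, 4.5, 0.4, 2.4, 4.2, 10.1, 5.6, 1.3, 1.6, 1.7, 1.0, 4.0, 2.6, 6.6, 6.0; M̄R̄ = 56.2000 / 16 = 3.5125
LCL = X̄ − 3·M̄R̄/d₂ = 18.3000 − 3 × 3.5125 / 1.128 = 8.9582

8.96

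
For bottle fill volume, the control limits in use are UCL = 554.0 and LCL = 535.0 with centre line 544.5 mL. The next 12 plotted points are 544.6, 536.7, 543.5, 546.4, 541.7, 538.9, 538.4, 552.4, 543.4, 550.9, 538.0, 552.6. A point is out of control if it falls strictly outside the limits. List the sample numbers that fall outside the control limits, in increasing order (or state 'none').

All 12 points lie within [535.0, 554.0].

none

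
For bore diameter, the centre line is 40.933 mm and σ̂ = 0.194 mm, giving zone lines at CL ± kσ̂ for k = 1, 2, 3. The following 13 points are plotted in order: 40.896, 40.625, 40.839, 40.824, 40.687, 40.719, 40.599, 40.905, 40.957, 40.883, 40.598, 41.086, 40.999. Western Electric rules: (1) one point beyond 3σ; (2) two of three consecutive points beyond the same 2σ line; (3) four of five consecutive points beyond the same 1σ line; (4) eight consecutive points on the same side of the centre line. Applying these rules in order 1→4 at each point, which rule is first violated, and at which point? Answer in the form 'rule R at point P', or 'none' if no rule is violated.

rule 4 at point 8

Zone of each point (C = within 1σ̂, B = 1σ̂–2σ̂, A = 2σ̂–3σ̂, * = beyond 3σ̂; sign = side of CL): 1:-C, 2:-B, 3:-C, 4:-C, 5:-B, 6:-B, 7:-B, 8:-C, 9:+C, 10:-C, 11:-B, 12:+C, 13:+C
Rule 4 (eight consecutive points on the same side of the centre line) is satisfied at point 8.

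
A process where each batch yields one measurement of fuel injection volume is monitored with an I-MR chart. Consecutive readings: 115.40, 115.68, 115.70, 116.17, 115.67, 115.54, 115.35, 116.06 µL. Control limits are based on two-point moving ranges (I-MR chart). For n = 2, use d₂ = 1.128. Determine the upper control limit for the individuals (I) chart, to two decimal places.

116.57

X̄ = (115.40 + 115.68 + 115.70 + 116.17 + 115.67 + 115.54 + 115.35 + 116.06) / 8 = 115.6963
Moving ranges: 0.28, 0.02, 0.47, 0.50, 0.13, 0.19, 0.71; M̄R̄ = 2.3000 / 7 = 0.3286
UCL = X̄ + 3·M̄R̄/d₂ = 115.6963 + 3 × 0.3286 / 1.128 = 116.5701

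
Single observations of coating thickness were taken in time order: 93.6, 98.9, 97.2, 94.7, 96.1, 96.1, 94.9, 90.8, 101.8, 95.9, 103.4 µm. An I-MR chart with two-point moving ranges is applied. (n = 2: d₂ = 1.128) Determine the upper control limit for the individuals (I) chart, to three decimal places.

107.471

X̄ = (93.6 + 98.9 + 97.2 + 94.7 + 96.1 + 96.1 + 94.9 + 90.8 + 101.8 + 95.9 + 103.4) / 11 = 96.6727
Moving ranges: 5.3, 1.7, 2.5, 1.4, 0.0, 1.2, 4.1, 11.0, 5.9, 7.5; M̄R̄ = 40.6000 / 10 = 4.0600
UCL = X̄ + 3·M̄R̄/d₂ = 96.6727 + 3 × 4.0600 / 1.128 = 107.4706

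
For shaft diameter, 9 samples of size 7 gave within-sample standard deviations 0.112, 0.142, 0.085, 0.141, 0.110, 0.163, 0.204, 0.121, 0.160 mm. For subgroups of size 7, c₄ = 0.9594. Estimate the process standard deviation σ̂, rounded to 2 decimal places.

0.14

s̄ = (0.112 + 0.142 + 0.085 + 0.141 + 0.110 + 0.163 + 0.204 + 0.121 + 0.160) / 9 = 0.1376
σ̂ = s̄ / c₄ = 0.1376 / 0.9594 = 0.1434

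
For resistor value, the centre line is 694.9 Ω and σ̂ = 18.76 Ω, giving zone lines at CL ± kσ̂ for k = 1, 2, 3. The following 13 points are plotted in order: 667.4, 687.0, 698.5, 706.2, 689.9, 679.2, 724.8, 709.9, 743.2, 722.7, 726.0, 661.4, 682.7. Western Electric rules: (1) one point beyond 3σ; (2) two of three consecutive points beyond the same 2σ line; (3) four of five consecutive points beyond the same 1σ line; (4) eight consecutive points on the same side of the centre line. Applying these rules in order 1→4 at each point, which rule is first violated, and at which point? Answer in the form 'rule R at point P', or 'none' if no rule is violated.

rule 3 at point 11

Zone of each point (C = within 1σ̂, B = 1σ̂–2σ̂, A = 2σ̂–3σ̂, * = beyond 3σ̂; sign = side of CL): 1:-B, 2:-C, 3:+C, 4:+C, 5:-C, 6:-C, 7:+B, 8:+C, 9:+A, 10:+B, 11:+B, 12:-B, 13:-C
Rule 3 (four of five consecutive points beyond the same 1σ limit) is satisfied at point 11.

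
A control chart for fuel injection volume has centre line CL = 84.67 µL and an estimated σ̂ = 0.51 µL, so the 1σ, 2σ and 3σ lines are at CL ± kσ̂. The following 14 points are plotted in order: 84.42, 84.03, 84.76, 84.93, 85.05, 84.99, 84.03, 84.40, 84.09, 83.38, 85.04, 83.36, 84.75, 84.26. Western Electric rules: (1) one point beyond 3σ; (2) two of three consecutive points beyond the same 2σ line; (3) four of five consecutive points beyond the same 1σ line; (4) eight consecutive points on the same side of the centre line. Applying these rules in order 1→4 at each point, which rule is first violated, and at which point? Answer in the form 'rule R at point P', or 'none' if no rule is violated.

rule 2 at point 12

Zone of each point (C = within 1σ̂, B = 1σ̂–2σ̂, A = 2σ̂–3σ̂, * = beyond 3σ̂; sign = side of CL): 1:-C, 2:-B, 3:+C, 4:+C, 5:+C, 6:+C, 7:-B, 8:-C, 9:-B, 10:-A, 11:+C, 12:-A, 13:+C, 14:-C
Rule 2 (two of three consecutive points beyond the same 2σ limit) is satisfied at point 12.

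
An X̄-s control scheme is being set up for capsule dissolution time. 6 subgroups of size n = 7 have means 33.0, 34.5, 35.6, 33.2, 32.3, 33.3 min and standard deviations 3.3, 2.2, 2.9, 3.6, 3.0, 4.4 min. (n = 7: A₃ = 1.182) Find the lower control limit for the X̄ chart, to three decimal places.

X̄̄ = (33.0 + 34.5 + 35.6 + 33.2 + 32.3 + 33.3) / 6 = 33.6500
s̄ = (3.3 + 2.2 + 2.9 + 3.6 + 3.0 + 4.4) / 6 = 3.2333
LCL = X̄̄ − A₃·s̄ = 33.6500 − 1.182 × 3.2333 = 29.8282

29.828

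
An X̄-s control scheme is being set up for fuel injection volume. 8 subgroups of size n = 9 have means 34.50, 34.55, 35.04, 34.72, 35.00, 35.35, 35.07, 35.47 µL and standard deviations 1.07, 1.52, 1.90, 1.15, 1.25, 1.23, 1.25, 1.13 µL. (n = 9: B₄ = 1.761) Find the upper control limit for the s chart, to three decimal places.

s̄ = (1.07 + 1.52 + 1.90 + 1.15 + 1.25 + 1.23 + 1.25 + 1.13) / 8 = 1.3125
UCL_s = B₄·s̄ = 1.761 × 1.3125 = 2.3113

2.311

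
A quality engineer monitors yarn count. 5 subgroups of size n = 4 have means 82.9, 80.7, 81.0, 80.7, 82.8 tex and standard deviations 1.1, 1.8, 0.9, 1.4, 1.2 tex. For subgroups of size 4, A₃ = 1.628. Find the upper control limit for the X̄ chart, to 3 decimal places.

83.704

X̄̄ = (82.9 + 80.7 + 81.0 + 80.7 + 82.8) / 5 = 81.6200
s̄ = (1.1 + 1.8 + 0.9 + 1.4 + 1.2) / 5 = 1.2800
UCL = X̄̄ + A₃·s̄ = 81.6200 + 1.628 × 1.2800 = 83.7038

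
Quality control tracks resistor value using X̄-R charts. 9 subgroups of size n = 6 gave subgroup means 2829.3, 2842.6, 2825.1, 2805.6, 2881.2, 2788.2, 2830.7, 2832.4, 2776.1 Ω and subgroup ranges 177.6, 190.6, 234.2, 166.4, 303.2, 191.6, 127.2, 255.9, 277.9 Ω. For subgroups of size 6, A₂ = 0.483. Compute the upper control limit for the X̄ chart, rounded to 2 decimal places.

X̄̄ = (2829.3 + 2842.6 + 2825.1 + 2805.6 + 2881.2 + 2788.2 + 2830.7 + 2832.4 + 2776.1) / 9 = 25411.2000 / 9 = 2823.4667
R̄ = (177.6 + 190.6 + 234.2 + 166.4 + 303.2 + 191.6 + 127.2 + 255.9 + 277.9) / 9 = 1924.6000 / 9 = 213.8444
UCL = X̄̄ + A₂·R̄ = 2823.4667 + 0.483 × 213.8444 = 2926.7535

2926.75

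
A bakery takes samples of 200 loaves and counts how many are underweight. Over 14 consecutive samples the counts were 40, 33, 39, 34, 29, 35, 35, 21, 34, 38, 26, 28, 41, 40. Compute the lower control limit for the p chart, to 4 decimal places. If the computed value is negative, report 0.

0.0894

p̄ = Σdᵢ / (k·n) = 473 / (14 × 200) = 0.16893
LCL = p̄ − 3·√(p̄(1−p̄)/n) = 0.16893 − 3 × 0.02649 = 0.08945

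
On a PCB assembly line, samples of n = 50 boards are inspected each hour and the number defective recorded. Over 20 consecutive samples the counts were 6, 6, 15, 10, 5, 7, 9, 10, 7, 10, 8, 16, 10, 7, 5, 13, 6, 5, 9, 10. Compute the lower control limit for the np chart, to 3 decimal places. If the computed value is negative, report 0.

p̄ = Σdᵢ / (k·n) = 174 / (20 × 50) = 0.17400
LCL = np̄ − 3·√(np̄(1−p̄)) = 8.7000 − 3 × 2.6807 = 0.6579

0.658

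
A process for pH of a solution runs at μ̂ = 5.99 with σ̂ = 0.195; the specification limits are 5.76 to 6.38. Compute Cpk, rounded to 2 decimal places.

0.39

Cpu = (USL − μ̂) / (3σ̂) = (6.38 − 5.99) / (3 × 0.195) = 0.6667; Cpl = (μ̂ − LSL) / (3σ̂) = (5.99 − 5.76) / (3 × 0.195) = 0.3932; Cpk = min(Cpu, Cpl) = 0.3932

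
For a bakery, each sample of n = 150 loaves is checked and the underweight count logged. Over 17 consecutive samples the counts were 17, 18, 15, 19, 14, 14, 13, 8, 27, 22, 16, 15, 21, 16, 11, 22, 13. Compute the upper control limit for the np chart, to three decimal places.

p̄ = Σdᵢ / (k·n) = 281 / (17 × 150) = 0.11020
UCL = np̄ + 3·√(np̄(1−p̄)) = 16.5294 + 3 × √(16.5294×0.88980) = 16.5294 + 3 × 3.8351 = 28.0347

28.035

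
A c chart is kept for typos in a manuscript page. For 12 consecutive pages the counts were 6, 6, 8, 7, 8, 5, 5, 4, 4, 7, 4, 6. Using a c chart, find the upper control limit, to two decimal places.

13.08

c̄ = (6 + 6 + 8 + 7 + 8 + 5 + 5 + 4 + 4 + 7 + 4 + 6) / 12 = 70 / 12 = 5.8333
UCL = c̄ + 3√c̄ = 5.8333 + 3 × √5.8333 = 5.8333 + 3 × 2.4152 = 13.0790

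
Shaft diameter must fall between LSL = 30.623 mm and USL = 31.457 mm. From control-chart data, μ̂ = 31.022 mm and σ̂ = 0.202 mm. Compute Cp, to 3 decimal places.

Cp = (USL − LSL) / (6σ̂) = (31.457 − 30.623) / (6 × 0.202) = 0.8340 / 1.2120 = 0.6881

0.688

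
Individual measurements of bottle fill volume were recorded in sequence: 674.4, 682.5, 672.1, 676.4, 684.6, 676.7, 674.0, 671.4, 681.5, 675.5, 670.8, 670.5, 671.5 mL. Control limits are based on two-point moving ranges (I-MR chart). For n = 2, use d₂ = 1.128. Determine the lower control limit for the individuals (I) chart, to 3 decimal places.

660.837

X̄ = (674.4 + 682.5 + 672.1 + 676.4 + 684.6 + 676.7 + 674.0 + 671.4 + 681.5 + 675.5 + 670.8 + 670.5 + 671.5) / 13 = 675.5308
Moving ranges: 8.1, 10.4, 4.3, 8.2, 7.9, 2.7, 2.6, 10.1, 6.0, 4.7, 0.3, 1.0; M̄R̄ = 66.3000 / 12 = 5.5250
LCL = X̄ − 3·M̄R̄/d₂ = 675.5308 − 3 × 5.5250 / 1.128 = 660.8366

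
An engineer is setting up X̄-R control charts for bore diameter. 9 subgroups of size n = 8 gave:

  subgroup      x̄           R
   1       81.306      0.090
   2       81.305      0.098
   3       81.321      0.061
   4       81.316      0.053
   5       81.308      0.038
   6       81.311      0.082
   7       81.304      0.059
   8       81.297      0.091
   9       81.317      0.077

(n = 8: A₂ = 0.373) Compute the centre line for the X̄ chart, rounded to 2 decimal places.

81.31

X̄̄ = (81.306 + 81.305 + 81.321 + 81.316 + 81.308 + 81.311 + 81.304 + 81.297 + 81.317) / 9 = 731.7850 / 9 = 81.3094
CL = X̄̄ = 81.3094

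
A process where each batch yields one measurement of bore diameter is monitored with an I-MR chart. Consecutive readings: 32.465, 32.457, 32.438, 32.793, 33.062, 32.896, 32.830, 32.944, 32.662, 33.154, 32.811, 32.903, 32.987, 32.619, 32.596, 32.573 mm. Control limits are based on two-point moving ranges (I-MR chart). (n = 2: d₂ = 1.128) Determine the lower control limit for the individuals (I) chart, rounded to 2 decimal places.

X̄ = (32.465 + 32.457 + 32.438 + 32.793 + 33.062 + 32.896 + 32.830 + 32.944 + 32.662 + 33.154 + 32.811 + 32.903 + 32.987 + 32.619 + 32.596 + 32.573) / 16 = 32.7619
Moving ranges: 0.008, 0.019, 0.355, 0.269, 0.166, 0.066, 0.114, 0.282, 0.492, 0.343, 0.092, 0.084, 0.368, 0.023, 0.023; M̄R̄ = 2.7040 / 15 = 0.1803
LCL = X̄ − 3·M̄R̄/d₂ = 32.7619 − 3 × 0.1803 / 1.128 = 32.2824

32.28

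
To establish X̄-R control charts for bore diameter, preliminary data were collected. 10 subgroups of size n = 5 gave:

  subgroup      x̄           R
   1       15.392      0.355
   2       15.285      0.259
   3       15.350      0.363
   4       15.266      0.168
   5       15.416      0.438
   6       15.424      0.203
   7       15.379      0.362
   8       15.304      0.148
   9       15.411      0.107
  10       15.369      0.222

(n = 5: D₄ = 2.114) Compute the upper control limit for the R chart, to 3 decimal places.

0.555

R̄ = (0.355 + 0.259 + 0.363 + 0.168 + 0.438 + 0.203 + 0.362 + 0.148 + 0.107 + 0.222) / 10 = 2.6250 / 10 = 0.2625
UCL_R = D₄·R̄ = 2.114 × 0.2625 = 0.5549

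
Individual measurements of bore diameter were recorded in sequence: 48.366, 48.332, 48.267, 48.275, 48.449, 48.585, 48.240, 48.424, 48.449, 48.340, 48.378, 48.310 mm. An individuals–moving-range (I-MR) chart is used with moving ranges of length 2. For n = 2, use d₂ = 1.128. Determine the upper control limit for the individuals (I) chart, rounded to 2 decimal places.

X̄ = (48.366 + 48.332 + 48.267 + 48.275 + 48.449 + 48.585 + 48.240 + 48.424 + 48.449 + 48.340 + 48.378 + 48.310) / 12 = 48.3679
Moving ranges: 0.034, 0.065, 0.008, 0.174, 0.136, 0.345, 0.184, 0.025, 0.109, 0.038, 0.068; M̄R̄ = 1.1860 / 11 = 0.1078
UCL = X̄ + 3·M̄R̄/d₂ = 48.3679 + 3 × 0.1078 / 1.128 = 48.6547

48.65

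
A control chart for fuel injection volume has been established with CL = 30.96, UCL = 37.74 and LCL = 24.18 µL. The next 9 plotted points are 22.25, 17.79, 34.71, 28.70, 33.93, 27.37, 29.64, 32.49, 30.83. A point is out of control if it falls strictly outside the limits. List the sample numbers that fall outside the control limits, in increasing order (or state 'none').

Compare each point to [24.18, 37.74]: sample 1 = 22.25 < LCL; sample 2 = 17.79 < LCL.

1, 2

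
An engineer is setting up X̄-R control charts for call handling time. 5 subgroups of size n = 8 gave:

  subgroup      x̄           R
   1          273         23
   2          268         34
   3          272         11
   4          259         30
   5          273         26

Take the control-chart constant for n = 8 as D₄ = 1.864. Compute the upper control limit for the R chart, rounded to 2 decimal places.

46.23

R̄ = (23 + 34 + 11 + 30 + 26) / 5 = 124.0000 / 5 = 24.8000
UCL_R = D₄·R̄ = 1.864 × 24.8000 = 46.2272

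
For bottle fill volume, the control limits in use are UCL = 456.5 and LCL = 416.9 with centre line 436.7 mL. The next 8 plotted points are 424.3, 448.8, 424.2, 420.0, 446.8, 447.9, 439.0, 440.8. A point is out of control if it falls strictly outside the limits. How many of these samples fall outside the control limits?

All 8 points lie within [416.9, 456.5].

0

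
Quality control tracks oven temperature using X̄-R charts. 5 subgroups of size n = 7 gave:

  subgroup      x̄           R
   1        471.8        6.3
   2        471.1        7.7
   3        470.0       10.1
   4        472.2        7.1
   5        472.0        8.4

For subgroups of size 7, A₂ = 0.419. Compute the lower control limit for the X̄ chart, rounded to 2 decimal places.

X̄̄ = (471.8 + 471.1 + 470.0 + 472.2 + 472.0) / 5 = 2357.1000 / 5 = 471.4200
R̄ = (6.3 + 7.7 + 10.1 + 7.1 + 8.4) / 5 = 39.6000 / 5 = 7.9200
LCL = X̄̄ − A₂·R̄ = 471.4200 − 0.419 × 7.9200 = 468.1015

468.10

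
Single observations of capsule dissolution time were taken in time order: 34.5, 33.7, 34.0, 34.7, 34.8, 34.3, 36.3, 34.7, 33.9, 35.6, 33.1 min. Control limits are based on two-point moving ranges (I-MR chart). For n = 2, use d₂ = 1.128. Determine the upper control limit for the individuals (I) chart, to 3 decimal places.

X̄ = (34.5 + 33.7 + 34.0 + 34.7 + 34.8 + 34.3 + 36.3 + 34.7 + 33.9 + 35.6 + 33.1) / 11 = 34.5091
Moving ranges: 0.8, 0.3, 0.7, 0.1, 0.5, 2.0, 1.6, 0.8, 1.7, 2.5; M̄R̄ = 11.0000 / 10 = 1.1000
UCL = X̄ + 3·M̄R̄/d₂ = 34.5091 + 3 × 1.1000 / 1.128 = 37.4346

37.435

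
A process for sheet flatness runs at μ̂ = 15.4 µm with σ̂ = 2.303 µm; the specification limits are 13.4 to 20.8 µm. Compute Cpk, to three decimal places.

Cpu = (USL − μ̂) / (3σ̂) = (20.8 − 15.4) / (3 × 2.303) = 0.7816; Cpl = (μ̂ − LSL) / (3σ̂) = (15.4 − 13.4) / (3 × 2.303) = 0.2895; Cpk = min(Cpu, Cpl) = 0.2895

0.289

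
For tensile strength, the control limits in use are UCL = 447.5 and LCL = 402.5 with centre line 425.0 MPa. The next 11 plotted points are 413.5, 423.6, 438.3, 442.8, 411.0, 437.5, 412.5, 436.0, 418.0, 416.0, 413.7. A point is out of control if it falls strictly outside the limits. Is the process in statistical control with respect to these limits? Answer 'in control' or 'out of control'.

All 11 points lie within [402.5, 447.5].

in control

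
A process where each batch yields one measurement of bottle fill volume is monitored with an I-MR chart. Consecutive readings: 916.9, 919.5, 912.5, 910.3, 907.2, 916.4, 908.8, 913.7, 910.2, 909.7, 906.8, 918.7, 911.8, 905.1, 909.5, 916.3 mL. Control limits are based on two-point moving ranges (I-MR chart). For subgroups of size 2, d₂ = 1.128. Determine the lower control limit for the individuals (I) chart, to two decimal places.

897.87

X̄ = (916.9 + 919.5 + 912.5 + 910.3 + 907.2 + 916.4 + 908.8 + 913.7 + 910.2 + 909.7 + 906.8 + 918.7 + 911.8 + 905.1 + 909.5 + 916.3) / 16 = 912.0875
Moving ranges: 2.6, 7.0, 2.2, 3.1, 9.2, 7.6, 4.9, 3.5, 0.5, 2.9, 11.9, 6.9, 6.7, 4.4, 6.8; M̄R̄ = 80.2000 / 15 = 5.3467
LCL = X̄ − 3·M̄R̄/d₂ = 912.0875 − 3 × 5.3467 / 1.128 = 897.8676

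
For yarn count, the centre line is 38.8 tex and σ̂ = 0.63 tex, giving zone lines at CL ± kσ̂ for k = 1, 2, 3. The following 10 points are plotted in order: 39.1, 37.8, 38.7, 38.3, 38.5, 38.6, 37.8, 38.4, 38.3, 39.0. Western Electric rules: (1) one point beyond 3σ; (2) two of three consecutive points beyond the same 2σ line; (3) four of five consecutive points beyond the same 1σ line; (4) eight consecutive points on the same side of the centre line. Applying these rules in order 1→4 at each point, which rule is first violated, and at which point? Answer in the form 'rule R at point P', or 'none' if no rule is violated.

Zone of each point (C = within 1σ̂, B = 1σ̂–2σ̂, A = 2σ̂–3σ̂, * = beyond 3σ̂; sign = side of CL): 1:+C, 2:-B, 3:-C, 4:-C, 5:-C, 6:-C, 7:-B, 8:-C, 9:-C, 10:+C
Rule 4 (eight consecutive points on the same side of the centre line) is satisfied at point 9.

rule 4 at point 9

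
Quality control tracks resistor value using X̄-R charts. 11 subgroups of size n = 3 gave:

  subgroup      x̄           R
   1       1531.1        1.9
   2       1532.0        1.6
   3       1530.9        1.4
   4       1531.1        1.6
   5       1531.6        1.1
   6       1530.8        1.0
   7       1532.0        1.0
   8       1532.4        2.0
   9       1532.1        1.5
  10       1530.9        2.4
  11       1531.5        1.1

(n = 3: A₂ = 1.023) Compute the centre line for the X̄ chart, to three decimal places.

1531.491

X̄̄ = (1531.1 + 1532.0 + 1530.9 + 1531.1 + 1531.6 + 1530.8 + 1532.0 + 1532.4 + 1532.1 + 1530.9 + 1531.5) / 11 = 16846.4000 / 11 = 1531.4909
CL = X̄̄ = 1531.4909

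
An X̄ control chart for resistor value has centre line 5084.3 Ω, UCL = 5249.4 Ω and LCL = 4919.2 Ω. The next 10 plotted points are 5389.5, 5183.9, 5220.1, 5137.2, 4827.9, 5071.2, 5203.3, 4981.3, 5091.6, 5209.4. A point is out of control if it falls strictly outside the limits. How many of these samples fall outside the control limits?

2

Compare each point to [4919.2, 5249.4]: sample 1 = 5389.5 > UCL; sample 5 = 4827.9 < LCL.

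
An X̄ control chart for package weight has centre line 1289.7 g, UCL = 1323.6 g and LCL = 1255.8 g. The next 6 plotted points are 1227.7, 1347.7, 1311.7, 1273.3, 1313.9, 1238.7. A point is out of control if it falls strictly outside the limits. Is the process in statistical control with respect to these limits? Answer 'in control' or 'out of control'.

Compare each point to [1255.8, 1323.6]: sample 1 = 1227.7 < LCL; sample 2 = 1347.7 > UCL; sample 6 = 1238.7 < LCL.

out of control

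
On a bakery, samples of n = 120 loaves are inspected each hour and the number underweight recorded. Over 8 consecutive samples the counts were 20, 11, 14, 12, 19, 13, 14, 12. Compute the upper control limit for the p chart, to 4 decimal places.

0.2087

p̄ = Σdᵢ / (k·n) = 115 / (8 × 120) = 0.11979
UCL = p̄ + 3·√(p̄(1−p̄)/n) = 0.11979 + 3 × √(0.11979×0.88021/120) = 0.11979 + 3 × 0.02964 = 0.20872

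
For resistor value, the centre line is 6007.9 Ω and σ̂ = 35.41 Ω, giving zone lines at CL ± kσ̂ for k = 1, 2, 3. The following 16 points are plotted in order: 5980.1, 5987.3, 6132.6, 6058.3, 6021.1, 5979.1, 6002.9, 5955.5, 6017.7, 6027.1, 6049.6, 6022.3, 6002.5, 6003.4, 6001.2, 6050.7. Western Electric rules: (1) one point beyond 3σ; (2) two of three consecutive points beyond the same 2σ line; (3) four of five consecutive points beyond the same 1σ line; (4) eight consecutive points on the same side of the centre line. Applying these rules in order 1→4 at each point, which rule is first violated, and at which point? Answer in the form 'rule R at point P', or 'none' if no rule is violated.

rule 1 at point 3

Zone of each point (C = within 1σ̂, B = 1σ̂–2σ̂, A = 2σ̂–3σ̂, * = beyond 3σ̂; sign = side of CL): 1:-C, 2:-C, 3:+*, 4:+B, 5:+C, 6:-C, 7:-C, 8:-B, 9:+C, 10:+C, 11:+B, 12:+C, 13:-C, 14:-C, 15:-C, 16:+B
Rule 1 (one point beyond the 3σ limits) is satisfied at point 3.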